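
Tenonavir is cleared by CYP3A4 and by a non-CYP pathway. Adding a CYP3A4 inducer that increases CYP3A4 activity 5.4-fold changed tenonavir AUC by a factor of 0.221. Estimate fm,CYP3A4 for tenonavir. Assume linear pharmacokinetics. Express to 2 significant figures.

Call the CYP3A4 fraction fm. After the interaction, CL_new/CL_old = fm × 5.4 + (1 − fm).
AUC ratio = 1 / (new CL fraction), so new CL fraction = 1 / 0.221 = 4.525.
fm × 5.4 + 1 − fm = 4.525  ⇒  fm × (5.4 − 1) = 3.525  ⇒  fm = 0.80.

0.80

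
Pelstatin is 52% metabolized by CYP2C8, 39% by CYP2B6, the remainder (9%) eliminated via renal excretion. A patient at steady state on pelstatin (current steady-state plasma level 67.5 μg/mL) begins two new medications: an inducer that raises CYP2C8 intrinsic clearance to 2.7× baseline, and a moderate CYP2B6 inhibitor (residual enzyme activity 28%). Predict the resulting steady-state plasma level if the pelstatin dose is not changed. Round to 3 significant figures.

42.1 μg/mL

The CYP2C8 pathway (52% of clearance) is boosted to 2.7× activity: 0.52 × 2.7 = 1.404.
The CYP2B6 pathway (39% of clearance) falls to 0.28× activity: 0.39 × 0.28 = 0.1092.
Non-CYP routes (9%) are unchanged.
New clearance relative to baseline: 1.404 + 0.1092 + 0.09 = 1.6032.
Dividing the baseline by the relative clearance: 67.5 / 1.6032 = 42.1 μg/mL.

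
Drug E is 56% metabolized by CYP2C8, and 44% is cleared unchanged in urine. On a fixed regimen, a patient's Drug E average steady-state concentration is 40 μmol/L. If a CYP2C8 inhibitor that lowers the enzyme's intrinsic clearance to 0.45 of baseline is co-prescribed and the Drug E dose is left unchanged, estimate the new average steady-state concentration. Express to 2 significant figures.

58 μmol/L

CYP2C8: 0.56 × 0.45 = 0.252
Other: 0.44 (unchanged)
New clearance relative to baseline: 0.252 + 0.44 = 0.692.
Average steady-state concentration ∝ 1/CL, so new value = 40 / 0.692 = 58 μmol/L.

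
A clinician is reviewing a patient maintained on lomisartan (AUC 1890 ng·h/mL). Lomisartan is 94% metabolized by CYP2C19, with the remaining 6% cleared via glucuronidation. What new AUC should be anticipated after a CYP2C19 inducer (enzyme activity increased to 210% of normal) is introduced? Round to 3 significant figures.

The CYP2C19 pathway (94% of clearance) is boosted to 2.1× activity: 0.94 × 2.1 = 1.974.
Non-CYP routes (6%) are unchanged.
CL_new/CL_old = 1.974 + 0.06 = 2.034.
With dosing unchanged, AUC scales as 1/CL: 1890 / 2.034 = 929 ng·h/mL.

929 ng·h/mL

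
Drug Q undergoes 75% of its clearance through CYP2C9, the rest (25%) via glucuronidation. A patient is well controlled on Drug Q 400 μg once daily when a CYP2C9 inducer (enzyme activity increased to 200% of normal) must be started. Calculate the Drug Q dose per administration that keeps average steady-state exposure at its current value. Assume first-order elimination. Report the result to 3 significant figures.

The CYP2C9 pathway (75% of clearance) increases to 2× activity: 0.75 × 2 = 1.5.
Non-CYP routes (25%) are unchanged.
Relative clearance = 1.5 + 0.25 = 1.75.
Css,avg = (dose rate)/CL, so holding Css fixed requires dose ∝ CL: 400 × 1.75 = 700 μg.

700 μg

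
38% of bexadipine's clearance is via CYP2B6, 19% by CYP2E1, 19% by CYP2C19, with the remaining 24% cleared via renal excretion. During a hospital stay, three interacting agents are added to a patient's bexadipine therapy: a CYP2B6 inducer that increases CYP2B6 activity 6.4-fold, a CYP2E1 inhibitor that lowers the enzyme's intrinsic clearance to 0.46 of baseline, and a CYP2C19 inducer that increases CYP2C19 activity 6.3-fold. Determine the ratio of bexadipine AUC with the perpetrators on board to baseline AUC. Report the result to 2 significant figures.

The CYP2B6 pathway (38% of clearance) is boosted to 6.4× activity: 0.38 × 6.4 = 2.432.
The CYP2E1 pathway (19% of clearance) drops to 0.46× activity: 0.19 × 0.46 = 0.0874.
The CYP2C19 pathway (19% of clearance) is boosted to 6.3× activity: 0.19 × 6.3 = 1.197.
Non-CYP routes (24%) are unchanged.
CL_new/CL_old = 2.432 + 0.0874 + 1.197 + 0.24 = 3.9564.
Because AUC varies inversely with clearance, the combined effect is 1 / 3.9564 = 0.25.

0.25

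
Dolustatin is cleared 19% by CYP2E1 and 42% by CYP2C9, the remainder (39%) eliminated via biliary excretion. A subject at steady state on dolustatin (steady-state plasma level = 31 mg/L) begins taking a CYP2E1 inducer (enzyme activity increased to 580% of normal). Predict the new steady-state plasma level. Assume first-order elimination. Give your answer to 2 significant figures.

16 mg/L

CYP2E1: 0.19 × 5.8 = 1.102
CYP2C9: 0.42 (unchanged)
Other: 0.39 (unchanged)
New clearance relative to baseline: 1.102 + 0.42 + 0.39 = 1.912.
With dosing unchanged, steady-state plasma level scales as 1/CL: 31 / 1.912 = 16 mg/L.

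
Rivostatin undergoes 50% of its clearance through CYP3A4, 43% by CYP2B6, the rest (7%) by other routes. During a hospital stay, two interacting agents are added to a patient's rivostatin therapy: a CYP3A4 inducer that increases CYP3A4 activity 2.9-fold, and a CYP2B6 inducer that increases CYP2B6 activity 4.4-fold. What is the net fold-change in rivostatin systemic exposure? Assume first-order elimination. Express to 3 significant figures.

The CYP3A4 pathway (50% of clearance) rises to 2.9× activity: 0.5 × 2.9 = 1.45.
The CYP2B6 pathway (43% of clearance) rises to 4.4× activity: 0.43 × 4.4 = 1.892.
Non-CYP routes (7%) are unchanged.
New clearance relative to baseline: 1.45 + 1.892 + 0.07 = 3.412.
Net systemic exposure ratio = 1 / 3.412 = 0.293.

0.293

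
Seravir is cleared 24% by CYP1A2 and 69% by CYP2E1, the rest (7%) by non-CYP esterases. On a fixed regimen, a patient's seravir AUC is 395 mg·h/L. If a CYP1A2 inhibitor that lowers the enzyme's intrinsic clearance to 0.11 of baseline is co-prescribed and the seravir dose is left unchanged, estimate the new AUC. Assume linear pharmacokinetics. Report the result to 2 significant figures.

The CYP1A2 pathway (24% of clearance) drops to 0.11× activity: 0.24 × 0.11 = 0.0264.
CYP2E1 (69%) and the residual 7% are unaffected.
CL_new/CL_old = 0.0264 + 0.69 + 0.07 = 0.7864.
With dosing unchanged, AUC scales as 1/CL: 395 / 0.7864 = 5.0 × 10² mg·h/L.

5.0 × 10² mg·h/L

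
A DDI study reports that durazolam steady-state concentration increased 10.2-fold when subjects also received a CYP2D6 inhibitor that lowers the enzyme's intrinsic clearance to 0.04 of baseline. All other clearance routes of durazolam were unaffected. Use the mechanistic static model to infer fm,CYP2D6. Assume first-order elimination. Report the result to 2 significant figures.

Let x = fm,CYP2D6. Because steady-state concentration ∝ 1/CL, relative clearance fell to 1/10.2 = 0.09804.
Setting x·0.04 + (1 − x) = 0.09804 and solving: x = (0.09804 − 1)/(0.04 − 1) = 0.94.

0.94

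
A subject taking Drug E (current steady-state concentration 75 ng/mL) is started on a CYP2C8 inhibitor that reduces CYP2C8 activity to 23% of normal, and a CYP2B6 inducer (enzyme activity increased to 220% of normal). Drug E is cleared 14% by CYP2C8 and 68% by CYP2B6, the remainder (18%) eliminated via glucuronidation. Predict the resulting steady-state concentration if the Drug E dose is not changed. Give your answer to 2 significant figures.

44 ng/mL

CYP2C8: 0.14 × 0.23 = 0.0322
CYP2B6: 0.68 × 2.2 = 1.496
Other: 0.18 (unchanged)
New clearance relative to baseline: 0.0322 + 1.496 + 0.18 = 1.7082.
Dividing the baseline by the relative clearance: 75 / 1.7082 = 44 ng/mL.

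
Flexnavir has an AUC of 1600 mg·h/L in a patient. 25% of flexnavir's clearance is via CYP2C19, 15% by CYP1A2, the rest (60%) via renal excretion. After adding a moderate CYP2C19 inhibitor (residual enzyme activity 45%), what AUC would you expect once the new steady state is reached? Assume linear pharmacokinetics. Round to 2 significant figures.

1.9 × 10³ mg·h/L

CYP2C19: 0.25 × 0.45 = 0.1125
CYP1A2: 0.15 (unchanged)
Other: 0.6 (unchanged)
New clearance relative to baseline: 0.1125 + 0.15 + 0.6 = 0.8625.
New AUC = baseline ÷ relative clearance = 1600 / 0.8625 = 1.9 × 10³ mg·h/L.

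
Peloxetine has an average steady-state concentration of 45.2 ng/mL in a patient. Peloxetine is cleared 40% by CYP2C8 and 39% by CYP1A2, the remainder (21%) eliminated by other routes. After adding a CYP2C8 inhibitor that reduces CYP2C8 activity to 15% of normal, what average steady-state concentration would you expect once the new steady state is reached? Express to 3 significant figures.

68.5 ng/mL

The CYP2C8 pathway (40% of clearance) falls to 0.15× activity: 0.4 × 0.15 = 0.06.
CYP1A2 (39%) and the residual 21% are unaffected.
Relative clearance = 0.06 + 0.39 + 0.21 = 0.66.
Average steady-state concentration ∝ 1/CL, so new value = 45.2 / 0.66 = 68.5 ng/mL.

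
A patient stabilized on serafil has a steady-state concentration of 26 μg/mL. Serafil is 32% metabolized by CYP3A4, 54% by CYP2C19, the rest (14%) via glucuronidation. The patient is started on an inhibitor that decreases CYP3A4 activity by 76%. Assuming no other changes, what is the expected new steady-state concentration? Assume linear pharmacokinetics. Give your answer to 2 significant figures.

The CYP3A4 pathway (32% of clearance) is reduced to 0.24× activity: 0.32 × 0.24 = 0.0768.
CYP2C19 (54%) and the residual 14% are unaffected.
New clearance relative to baseline: 0.0768 + 0.54 + 0.14 = 0.7568.
With dosing unchanged, steady-state concentration scales as 1/CL: 26 / 0.7568 = 34 μg/mL.

34 μg/mL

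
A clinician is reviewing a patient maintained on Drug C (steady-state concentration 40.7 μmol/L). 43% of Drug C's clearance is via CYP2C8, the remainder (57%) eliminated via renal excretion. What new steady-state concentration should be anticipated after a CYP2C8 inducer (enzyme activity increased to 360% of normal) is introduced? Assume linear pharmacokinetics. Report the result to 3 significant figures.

CYP2C8: 0.43 × 3.6 = 1.548
Other: 0.57 (unchanged)
Relative clearance = 1.548 + 0.57 = 2.118.
New steady-state concentration = baseline ÷ relative clearance = 40.7 / 2.118 = 19.2 μmol/L.

19.2 μmol/L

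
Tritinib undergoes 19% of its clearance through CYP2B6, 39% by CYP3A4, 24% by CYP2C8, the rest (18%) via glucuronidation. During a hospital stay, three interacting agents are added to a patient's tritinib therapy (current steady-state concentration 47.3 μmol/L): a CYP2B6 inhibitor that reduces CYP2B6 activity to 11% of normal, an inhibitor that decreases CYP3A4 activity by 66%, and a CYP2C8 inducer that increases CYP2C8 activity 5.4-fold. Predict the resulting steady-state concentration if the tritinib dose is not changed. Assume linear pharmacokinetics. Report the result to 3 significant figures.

CYP2B6: 0.19 × 0.11 = 0.0209
CYP3A4: 0.39 × 0.34 = 0.1326
CYP2C8: 0.24 × 5.4 = 1.296
Other: 0.18 (unchanged)
New clearance relative to baseline: 0.0209 + 0.1326 + 1.296 + 0.18 = 1.6295.
Dividing the baseline by the relative clearance: 47.3 / 1.6295 = 29.0 μmol/L.

29.0 μmol/L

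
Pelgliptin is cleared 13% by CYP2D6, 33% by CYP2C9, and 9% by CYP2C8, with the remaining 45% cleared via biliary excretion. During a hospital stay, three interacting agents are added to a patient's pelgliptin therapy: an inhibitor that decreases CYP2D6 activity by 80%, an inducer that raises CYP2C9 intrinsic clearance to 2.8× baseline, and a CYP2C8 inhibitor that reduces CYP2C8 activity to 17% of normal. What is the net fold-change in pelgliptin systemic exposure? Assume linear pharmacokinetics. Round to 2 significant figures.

0.71

CYP2D6: 0.13 × 0.2 = 0.026
CYP2C9: 0.33 × 2.8 = 0.924
CYP2C8: 0.09 × 0.17 = 0.0153
Other: 0.45 (unchanged)
New clearance relative to baseline: 0.026 + 0.924 + 0.0153 + 0.45 = 1.4153.
Because systemic exposure varies inversely with clearance, the combined effect is 1 / 1.4153 = 0.71.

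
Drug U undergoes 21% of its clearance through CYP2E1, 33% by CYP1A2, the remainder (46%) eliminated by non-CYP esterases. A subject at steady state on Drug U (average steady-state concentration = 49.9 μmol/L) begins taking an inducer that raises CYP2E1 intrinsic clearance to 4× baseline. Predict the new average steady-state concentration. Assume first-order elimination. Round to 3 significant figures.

CYP2E1: 0.21 × 4 = 0.84
CYP1A2: 0.33 (unchanged)
Other: 0.46 (unchanged)
CL_new/CL_old = 0.84 + 0.33 + 0.46 = 1.63.
With dosing unchanged, average steady-state concentration scales as 1/CL: 49.9 / 1.63 = 30.6 μmol/L.

30.6 μmol/L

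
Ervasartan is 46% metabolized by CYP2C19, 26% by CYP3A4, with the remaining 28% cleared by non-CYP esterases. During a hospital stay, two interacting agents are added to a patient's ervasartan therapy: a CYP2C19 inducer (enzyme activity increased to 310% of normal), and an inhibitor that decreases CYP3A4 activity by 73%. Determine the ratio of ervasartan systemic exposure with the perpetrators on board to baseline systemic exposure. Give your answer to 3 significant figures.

0.563

CYP2C19: 0.46 × 3.1 = 1.426
CYP3A4: 0.26 × 0.27 = 0.0702
Other: 0.28 (unchanged)
CL_new/CL_old = 1.426 + 0.0702 + 0.28 = 1.7762.
Systemic exposure ∝ 1/CL: fold-change = 1 / 1.7762 = 0.563.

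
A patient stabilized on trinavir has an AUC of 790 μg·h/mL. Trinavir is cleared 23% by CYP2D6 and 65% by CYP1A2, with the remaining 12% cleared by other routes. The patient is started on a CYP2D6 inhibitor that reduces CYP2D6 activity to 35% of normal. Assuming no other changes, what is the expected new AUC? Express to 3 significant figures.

929 μg·h/mL

CYP2D6: 0.23 × 0.35 = 0.0805
CYP1A2: 0.65 (unchanged)
Other: 0.12 (unchanged)
CL_new/CL_old = 0.0805 + 0.65 + 0.12 = 0.8505.
With dosing unchanged, AUC scales as 1/CL: 790 / 0.8505 = 929 μg·h/mL.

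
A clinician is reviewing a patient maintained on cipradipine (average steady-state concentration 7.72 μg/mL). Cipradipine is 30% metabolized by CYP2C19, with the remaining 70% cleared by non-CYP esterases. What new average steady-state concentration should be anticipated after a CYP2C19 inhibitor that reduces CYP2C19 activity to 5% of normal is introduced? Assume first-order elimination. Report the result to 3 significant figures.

The CYP2C19 pathway (30% of clearance) falls to 0.05× activity: 0.3 × 0.05 = 0.015.
The remaining 70% of clearance is unaffected.
New clearance relative to baseline: 0.015 + 0.7 = 0.715.
Average steady-state concentration ∝ 1/CL, so new value = 7.72 / 0.715 = 10.8 μg/mL.

10.8 μg/mL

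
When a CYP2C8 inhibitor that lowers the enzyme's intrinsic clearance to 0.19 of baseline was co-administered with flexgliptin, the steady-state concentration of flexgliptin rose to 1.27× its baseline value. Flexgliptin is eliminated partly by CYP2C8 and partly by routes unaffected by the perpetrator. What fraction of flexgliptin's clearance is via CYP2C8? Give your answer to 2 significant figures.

CL'/CL = 1 / 1.27 = 0.7874
0.19·fm + (1 − fm) = 0.7874
fm = (0.7874 − 1) / (0.19 − 1) = 0.26

0.26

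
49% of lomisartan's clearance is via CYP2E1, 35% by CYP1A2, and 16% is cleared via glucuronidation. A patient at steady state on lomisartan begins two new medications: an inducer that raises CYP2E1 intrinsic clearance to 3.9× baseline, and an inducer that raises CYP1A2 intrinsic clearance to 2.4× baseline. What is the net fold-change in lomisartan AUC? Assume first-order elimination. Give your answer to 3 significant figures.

CYP2E1: 0.49 × 3.9 = 1.911
CYP1A2: 0.35 × 2.4 = 0.84
Other: 0.16 (unchanged)
New clearance relative to baseline: 1.911 + 0.84 + 0.16 = 2.911.
Because AUC varies inversely with clearance, the combined effect is 1 / 2.911 = 0.344.

0.344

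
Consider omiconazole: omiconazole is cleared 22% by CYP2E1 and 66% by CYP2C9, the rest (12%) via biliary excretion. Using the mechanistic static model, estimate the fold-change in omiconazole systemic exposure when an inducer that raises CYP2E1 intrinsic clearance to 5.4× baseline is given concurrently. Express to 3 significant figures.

0.508

CYP2E1: 0.22 × 5.4 = 1.188
CYP2C9: 0.66 (unchanged)
Other: 0.12 (unchanged)
CL_new/CL_old = 1.188 + 0.66 + 0.12 = 1.968.
Systemic exposure is inversely proportional to clearance, so the fold-change is 1 / 1.968 = 0.508.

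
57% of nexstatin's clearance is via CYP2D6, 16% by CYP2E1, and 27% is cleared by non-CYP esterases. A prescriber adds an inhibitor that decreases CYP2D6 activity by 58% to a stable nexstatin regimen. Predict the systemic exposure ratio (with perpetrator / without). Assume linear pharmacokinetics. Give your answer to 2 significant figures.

1.5

The CYP2D6 pathway (57% of clearance) drops to 0.42× activity: 0.57 × 0.42 = 0.2394.
CYP2E1 (16%) and the residual 27% are unaffected.
New clearance relative to baseline: 0.2394 + 0.16 + 0.27 = 0.6694.
Systemic exposure is inversely proportional to clearance, so the fold-change is 1 / 0.6694 = 1.5.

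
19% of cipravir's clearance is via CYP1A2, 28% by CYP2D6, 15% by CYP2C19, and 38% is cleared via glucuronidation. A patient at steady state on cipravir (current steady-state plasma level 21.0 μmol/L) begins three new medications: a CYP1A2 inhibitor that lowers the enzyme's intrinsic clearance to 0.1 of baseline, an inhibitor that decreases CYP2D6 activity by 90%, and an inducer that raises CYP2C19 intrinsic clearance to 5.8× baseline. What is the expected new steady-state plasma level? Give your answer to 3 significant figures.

CYP1A2: 0.19 × 0.1 = 0.019
CYP2D6: 0.28 × 0.1 = 0.028
CYP2C19: 0.15 × 5.8 = 0.87
Other: 0.38 (unchanged)
Relative clearance = 0.019 + 0.028 + 0.87 + 0.38 = 1.297.
Steady-state plasma level ∝ 1/CL: new value = 21.0 / 1.297 = 16.2 μmol/L.

16.2 μmol/L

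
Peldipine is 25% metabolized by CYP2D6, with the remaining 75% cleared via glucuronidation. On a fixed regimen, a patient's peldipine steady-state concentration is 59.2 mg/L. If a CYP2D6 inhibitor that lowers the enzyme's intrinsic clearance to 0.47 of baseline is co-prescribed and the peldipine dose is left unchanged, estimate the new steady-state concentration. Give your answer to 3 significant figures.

The CYP2D6 pathway (25% of clearance) is reduced to 0.47× activity: 0.25 × 0.47 = 0.1175.
Non-CYP routes (75%) are unchanged.
CL_new/CL_old = 0.1175 + 0.75 = 0.8675.
Steady-state concentration ∝ 1/CL, so new value = 59.2 / 0.8675 = 68.2 mg/L.

68.2 mg/L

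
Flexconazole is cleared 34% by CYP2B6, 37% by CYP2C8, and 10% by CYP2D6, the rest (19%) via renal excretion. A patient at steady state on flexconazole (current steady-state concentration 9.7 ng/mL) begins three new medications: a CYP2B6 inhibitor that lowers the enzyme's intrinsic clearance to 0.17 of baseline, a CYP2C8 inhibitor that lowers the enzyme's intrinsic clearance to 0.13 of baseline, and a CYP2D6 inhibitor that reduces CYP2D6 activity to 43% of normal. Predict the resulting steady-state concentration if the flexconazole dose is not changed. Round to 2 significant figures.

CYP2B6: 0.34 × 0.17 = 0.0578
CYP2C8: 0.37 × 0.13 = 0.0481
CYP2D6: 0.1 × 0.43 = 0.043
Other: 0.19 (unchanged)
Relative clearance = 0.0578 + 0.0481 + 0.043 + 0.19 = 0.3389.
Steady-state concentration ∝ 1/CL: new value = 9.7 / 0.3389 = 29 ng/mL.

29 ng/mL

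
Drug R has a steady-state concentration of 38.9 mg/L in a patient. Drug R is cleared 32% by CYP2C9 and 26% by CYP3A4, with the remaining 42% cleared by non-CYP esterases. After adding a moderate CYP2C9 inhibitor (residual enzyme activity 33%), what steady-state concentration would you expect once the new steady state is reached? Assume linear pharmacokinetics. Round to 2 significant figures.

The CYP2C9 pathway (32% of clearance) is reduced to 0.33× activity: 0.32 × 0.33 = 0.1056.
CYP3A4 (26%) and the residual 42% are unaffected.
Relative clearance = 0.1056 + 0.26 + 0.42 = 0.7856.
Steady-state concentration ∝ 1/CL, so new value = 38.9 / 0.7856 = 50 mg/L.

50 mg/L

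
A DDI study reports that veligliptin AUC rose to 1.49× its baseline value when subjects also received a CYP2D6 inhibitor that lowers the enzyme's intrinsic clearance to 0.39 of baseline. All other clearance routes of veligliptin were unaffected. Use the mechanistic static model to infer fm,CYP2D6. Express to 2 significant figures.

Let fm be the CYP2D6 fraction. New clearance relative to baseline = fm × 0.39 + (1 − fm).
AUC ratio = 1 / (new CL fraction), so new CL fraction = 1 / 1.49 = 0.6711.
fm × 0.39 + 1 − fm = 0.6711  ⇒  fm × (0.39 − 1) = −0.3289  ⇒  fm = 0.54.

0.54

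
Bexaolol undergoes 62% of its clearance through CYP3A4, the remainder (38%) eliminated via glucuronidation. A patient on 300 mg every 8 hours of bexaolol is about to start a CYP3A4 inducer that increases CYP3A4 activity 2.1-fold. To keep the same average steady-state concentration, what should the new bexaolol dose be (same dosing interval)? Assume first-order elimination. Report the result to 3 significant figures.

CYP3A4: 0.62 × 2.1 = 1.302
Other: 0.38 (unchanged)
CL_new/CL_old = 1.302 + 0.38 = 1.682.
Exposure is unchanged when dose changes in proportion to clearance. New dose = 300 mg × 1.682 = 505 mg.

505 mg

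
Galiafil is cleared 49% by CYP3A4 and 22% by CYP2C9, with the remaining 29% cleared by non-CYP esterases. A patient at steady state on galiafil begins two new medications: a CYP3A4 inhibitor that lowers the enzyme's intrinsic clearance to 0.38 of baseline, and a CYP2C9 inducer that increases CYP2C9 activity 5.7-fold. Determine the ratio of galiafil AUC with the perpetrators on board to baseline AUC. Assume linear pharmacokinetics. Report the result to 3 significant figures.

0.578

The CYP3A4 pathway (49% of clearance) falls to 0.38× activity: 0.49 × 0.38 = 0.1862.
The CYP2C9 pathway (22% of clearance) rises to 5.7× activity: 0.22 × 5.7 = 1.254.
Non-CYP routes (29%) are unchanged.
New clearance relative to baseline: 0.1862 + 1.254 + 0.29 = 1.7302.
Net AUC ratio = 1 / 1.7302 = 0.578.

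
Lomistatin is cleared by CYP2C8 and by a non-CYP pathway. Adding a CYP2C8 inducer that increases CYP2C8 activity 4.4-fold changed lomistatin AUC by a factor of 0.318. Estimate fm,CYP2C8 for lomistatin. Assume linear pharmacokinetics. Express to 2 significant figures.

Let fm be the CYP2C8 fraction. New clearance relative to baseline = fm × 4.4 + (1 − fm).
AUC ratio = 1 / (new CL fraction), so new CL fraction = 1 / 0.318 = 3.145.
fm × 4.4 + 1 − fm = 3.145  ⇒  fm × (4.4 − 1) = 2.145  ⇒  fm = 0.63.

0.63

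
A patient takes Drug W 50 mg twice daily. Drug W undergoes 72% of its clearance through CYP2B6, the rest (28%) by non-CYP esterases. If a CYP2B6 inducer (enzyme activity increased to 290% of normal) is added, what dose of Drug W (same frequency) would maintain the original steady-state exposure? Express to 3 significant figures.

118 mg

The CYP2B6 pathway (72% of clearance) is boosted to 2.9× activity: 0.72 × 2.9 = 2.088.
The remaining 28% of clearance is unaffected.
New clearance relative to baseline: 2.088 + 0.28 = 2.368.
Exposure is unchanged when dose changes in proportion to clearance. New dose = 50 mg × 2.368 = 118 mg.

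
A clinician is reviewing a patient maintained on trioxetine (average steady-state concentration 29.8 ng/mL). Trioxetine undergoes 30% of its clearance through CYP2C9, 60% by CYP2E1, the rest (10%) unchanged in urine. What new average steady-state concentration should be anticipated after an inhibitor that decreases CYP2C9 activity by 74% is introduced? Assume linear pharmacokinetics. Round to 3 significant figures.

The CYP2C9 pathway (30% of clearance) is reduced to 0.26× activity: 0.3 × 0.26 = 0.078.
CYP2E1 (60%) and the residual 10% are unaffected.
New clearance relative to baseline: 0.078 + 0.6 + 0.1 = 0.778.
With dosing unchanged, average steady-state concentration scales as 1/CL: 29.8 / 0.778 = 38.3 ng/mL.

38.3 ng/mL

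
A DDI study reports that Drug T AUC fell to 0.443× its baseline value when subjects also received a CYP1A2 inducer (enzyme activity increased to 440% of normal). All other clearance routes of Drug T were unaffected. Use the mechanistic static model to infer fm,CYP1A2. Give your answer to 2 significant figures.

0.37

Let x = fm,CYP1A2. Because AUC ∝ 1/CL, relative clearance rose to 1/0.443 = 2.257.
Setting x·4.4 + (1 − x) = 2.257 and solving: x = (2.257 − 1)/(4.4 − 1) = 0.37.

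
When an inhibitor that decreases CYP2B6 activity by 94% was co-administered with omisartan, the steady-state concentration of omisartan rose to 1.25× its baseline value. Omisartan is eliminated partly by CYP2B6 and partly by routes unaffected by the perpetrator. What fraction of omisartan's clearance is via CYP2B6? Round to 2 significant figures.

0.21

Write x for the fraction cleared via CYP2B6. The observed steady-state concentration change means clearance fell to 1/1.25 = 0.8 of baseline.
Only the CYP2B6 route changed, so 0.8 = x·0.06 + (1 − x), giving x = 0.21.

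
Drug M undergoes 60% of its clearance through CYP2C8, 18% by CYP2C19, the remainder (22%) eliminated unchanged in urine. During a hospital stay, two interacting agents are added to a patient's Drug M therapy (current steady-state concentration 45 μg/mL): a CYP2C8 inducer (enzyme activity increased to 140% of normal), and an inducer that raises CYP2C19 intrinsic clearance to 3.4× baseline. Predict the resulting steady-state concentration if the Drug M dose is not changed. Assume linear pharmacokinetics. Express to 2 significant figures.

CYP2C8: 0.6 × 1.4 = 0.84
CYP2C19: 0.18 × 3.4 = 0.612
Other: 0.22 (unchanged)
Relative clearance = 0.84 + 0.612 + 0.22 = 1.672.
Steady-state concentration ∝ 1/CL: new value = 45 / 1.672 = 27 μg/mL.

27 μg/mL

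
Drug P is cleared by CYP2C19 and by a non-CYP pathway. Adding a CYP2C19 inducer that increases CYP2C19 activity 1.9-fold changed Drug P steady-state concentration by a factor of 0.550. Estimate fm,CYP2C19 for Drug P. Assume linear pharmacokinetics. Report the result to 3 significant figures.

0.909

CL'/CL = 1 / 0.550 = 1.818
1.9·fm + (1 − fm) = 1.818
fm = (1.818 − 1) / (1.9 − 1) = 0.909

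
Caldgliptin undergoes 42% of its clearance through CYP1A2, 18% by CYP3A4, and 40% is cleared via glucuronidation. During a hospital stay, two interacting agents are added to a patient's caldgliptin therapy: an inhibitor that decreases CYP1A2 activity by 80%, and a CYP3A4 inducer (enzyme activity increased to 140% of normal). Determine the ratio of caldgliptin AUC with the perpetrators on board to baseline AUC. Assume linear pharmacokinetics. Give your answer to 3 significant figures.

1.36

CYP1A2: 0.42 × 0.2 = 0.084
CYP3A4: 0.18 × 1.4 = 0.252
Other: 0.4 (unchanged)
CL_new/CL_old = 0.084 + 0.252 + 0.4 = 0.736.
AUC ∝ 1/CL: fold-change = 1 / 0.736 = 1.36.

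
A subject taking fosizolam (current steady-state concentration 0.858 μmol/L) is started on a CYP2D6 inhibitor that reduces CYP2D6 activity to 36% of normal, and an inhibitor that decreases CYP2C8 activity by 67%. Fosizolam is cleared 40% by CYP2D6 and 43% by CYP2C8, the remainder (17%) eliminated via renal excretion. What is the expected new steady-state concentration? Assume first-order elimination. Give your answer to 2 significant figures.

1.9 μmol/L

The CYP2D6 pathway (40% of clearance) is reduced to 0.36× activity: 0.4 × 0.36 = 0.144.
The CYP2C8 pathway (43% of clearance) falls to 0.33× activity: 0.43 × 0.33 = 0.1419.
Non-CYP routes (17%) are unchanged.
CL_new/CL_old = 0.144 + 0.1419 + 0.17 = 0.4559.
Steady-state concentration ∝ 1/CL: new value = 0.858 / 0.4559 = 1.9 μmol/L.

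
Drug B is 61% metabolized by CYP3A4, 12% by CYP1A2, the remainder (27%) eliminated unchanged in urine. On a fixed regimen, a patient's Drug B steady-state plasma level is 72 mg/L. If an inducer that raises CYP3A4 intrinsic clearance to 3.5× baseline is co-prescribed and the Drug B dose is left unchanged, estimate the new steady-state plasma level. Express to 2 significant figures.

The CYP3A4 pathway (61% of clearance) rises to 3.5× activity: 0.61 × 3.5 = 2.135.
CYP1A2 (12%) and the residual 27% are unaffected.
Relative clearance = 2.135 + 0.12 + 0.27 = 2.525.
With dosing unchanged, steady-state plasma level scales as 1/CL: 72 / 2.525 = 29 mg/L.

29 mg/L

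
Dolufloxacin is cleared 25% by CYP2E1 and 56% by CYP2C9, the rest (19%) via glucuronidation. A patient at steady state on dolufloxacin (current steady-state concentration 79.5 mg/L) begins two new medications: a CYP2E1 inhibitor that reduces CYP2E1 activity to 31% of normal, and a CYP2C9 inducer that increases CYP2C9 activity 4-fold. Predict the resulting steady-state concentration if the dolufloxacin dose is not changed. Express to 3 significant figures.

The CYP2E1 pathway (25% of clearance) is reduced to 0.31× activity: 0.25 × 0.31 = 0.0775.
The CYP2C9 pathway (56% of clearance) increases to 4× activity: 0.56 × 4 = 2.24.
Non-CYP routes (19%) are unchanged.
CL_new/CL_old = 0.0775 + 2.24 + 0.19 = 2.5075.
Dividing the baseline by the relative clearance: 79.5 / 2.5075 = 31.7 mg/L.

31.7 mg/L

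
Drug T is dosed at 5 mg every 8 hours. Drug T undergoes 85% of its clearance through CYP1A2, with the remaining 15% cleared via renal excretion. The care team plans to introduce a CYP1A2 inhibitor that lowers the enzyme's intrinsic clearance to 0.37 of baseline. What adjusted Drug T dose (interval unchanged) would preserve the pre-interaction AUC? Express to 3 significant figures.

2.32 mg

CYP1A2: 0.85 × 0.37 = 0.3145
Other: 0.15 (unchanged)
Relative clearance = 0.3145 + 0.15 = 0.4645.
Exposure is unchanged when dose changes in proportion to clearance. New dose = 5 mg × 0.4645 = 2.32 mg.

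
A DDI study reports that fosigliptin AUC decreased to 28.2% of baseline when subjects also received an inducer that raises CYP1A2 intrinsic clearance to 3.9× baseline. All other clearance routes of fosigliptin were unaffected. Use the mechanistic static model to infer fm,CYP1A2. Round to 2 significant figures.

0.88

CL'/CL = 1 / 0.282 = 3.546
3.9·fm + (1 − fm) = 3.546
fm = (3.546 − 1) / (3.9 − 1) = 0.88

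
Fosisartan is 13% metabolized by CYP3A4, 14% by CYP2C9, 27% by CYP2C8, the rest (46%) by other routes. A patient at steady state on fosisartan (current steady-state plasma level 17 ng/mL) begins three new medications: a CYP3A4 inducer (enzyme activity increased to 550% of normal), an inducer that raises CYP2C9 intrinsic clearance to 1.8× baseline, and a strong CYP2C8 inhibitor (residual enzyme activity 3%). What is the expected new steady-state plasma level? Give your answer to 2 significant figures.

The CYP3A4 pathway (13% of clearance) rises to 5.5× activity: 0.13 × 5.5 = 0.715.
The CYP2C9 pathway (14% of clearance) rises to 1.8× activity: 0.14 × 1.8 = 0.252.
The CYP2C8 pathway (27% of clearance) drops to 0.03× activity: 0.27 × 0.03 = 0.0081.
The remaining 46% of clearance is unaffected.
Relative clearance = 0.715 + 0.252 + 0.0081 + 0.46 = 1.4351.
New steady-state plasma level = 17 / 1.4351 = 12 ng/mL (concentration scales inversely with clearance).

12 ng/mL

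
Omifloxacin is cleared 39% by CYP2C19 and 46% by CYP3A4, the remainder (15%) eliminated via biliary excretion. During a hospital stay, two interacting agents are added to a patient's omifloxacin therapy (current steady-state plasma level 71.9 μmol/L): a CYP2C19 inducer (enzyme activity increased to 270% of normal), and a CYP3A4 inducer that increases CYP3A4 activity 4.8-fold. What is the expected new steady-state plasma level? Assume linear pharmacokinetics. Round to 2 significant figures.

21 μmol/L

The CYP2C19 pathway (39% of clearance) rises to 2.7× activity: 0.39 × 2.7 = 1.053.
The CYP3A4 pathway (46% of clearance) is boosted to 4.8× activity: 0.46 × 4.8 = 2.208.
Non-CYP routes (15%) are unchanged.
Relative clearance = 1.053 + 2.208 + 0.15 = 3.411.
Dividing the baseline by the relative clearance: 71.9 / 3.411 = 21 μmol/L.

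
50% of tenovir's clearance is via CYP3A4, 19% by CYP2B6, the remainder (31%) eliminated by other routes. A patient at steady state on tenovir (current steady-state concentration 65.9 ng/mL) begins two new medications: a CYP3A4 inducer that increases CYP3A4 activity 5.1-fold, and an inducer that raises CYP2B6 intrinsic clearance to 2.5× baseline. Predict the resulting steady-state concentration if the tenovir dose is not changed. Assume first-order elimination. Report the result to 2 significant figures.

The CYP3A4 pathway (50% of clearance) increases to 5.1× activity: 0.5 × 5.1 = 2.55.
The CYP2B6 pathway (19% of clearance) increases to 2.5× activity: 0.19 × 2.5 = 0.475.
The remaining 31% of clearance is unaffected.
New clearance relative to baseline: 2.55 + 0.475 + 0.31 = 3.335.
Dividing the baseline by the relative clearance: 65.9 / 3.335 = 20 ng/mL.

20 ng/mL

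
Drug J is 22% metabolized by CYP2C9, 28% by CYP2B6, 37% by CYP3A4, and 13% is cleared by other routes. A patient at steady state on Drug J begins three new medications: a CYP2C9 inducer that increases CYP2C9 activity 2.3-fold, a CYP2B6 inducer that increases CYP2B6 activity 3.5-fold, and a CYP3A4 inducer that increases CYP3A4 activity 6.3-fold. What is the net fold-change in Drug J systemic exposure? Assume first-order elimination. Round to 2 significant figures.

CYP2C9: 0.22 × 2.3 = 0.506
CYP2B6: 0.28 × 3.5 = 0.98
CYP3A4: 0.37 × 6.3 = 2.331
Other: 0.13 (unchanged)
New clearance relative to baseline: 0.506 + 0.98 + 2.331 + 0.13 = 3.947.
Because systemic exposure varies inversely with clearance, the combined effect is 1 / 3.947 = 0.25.

0.25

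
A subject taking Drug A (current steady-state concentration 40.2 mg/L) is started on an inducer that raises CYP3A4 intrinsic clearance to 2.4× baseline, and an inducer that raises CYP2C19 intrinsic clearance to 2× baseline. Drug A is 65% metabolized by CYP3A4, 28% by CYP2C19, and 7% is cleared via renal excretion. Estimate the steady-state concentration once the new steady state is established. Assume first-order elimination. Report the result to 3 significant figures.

18.4 mg/L

CYP3A4: 0.65 × 2.4 = 1.56
CYP2C19: 0.28 × 2 = 0.56
Other: 0.07 (unchanged)
Relative clearance = 1.56 + 0.56 + 0.07 = 2.19.
Dividing the baseline by the relative clearance: 40.2 / 2.19 = 18.4 mg/L.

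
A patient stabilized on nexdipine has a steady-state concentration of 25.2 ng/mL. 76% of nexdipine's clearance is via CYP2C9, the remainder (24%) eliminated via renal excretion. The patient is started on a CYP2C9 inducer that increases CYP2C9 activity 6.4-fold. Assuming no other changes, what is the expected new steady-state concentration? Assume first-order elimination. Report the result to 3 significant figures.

The CYP2C9 pathway (76% of clearance) rises to 6.4× activity: 0.76 × 6.4 = 4.864.
The remaining 24% of clearance is unaffected.
Relative clearance = 4.864 + 0.24 = 5.104.
New steady-state concentration = baseline ÷ relative clearance = 25.2 / 5.104 = 4.94 ng/mL.

4.94 ng/mL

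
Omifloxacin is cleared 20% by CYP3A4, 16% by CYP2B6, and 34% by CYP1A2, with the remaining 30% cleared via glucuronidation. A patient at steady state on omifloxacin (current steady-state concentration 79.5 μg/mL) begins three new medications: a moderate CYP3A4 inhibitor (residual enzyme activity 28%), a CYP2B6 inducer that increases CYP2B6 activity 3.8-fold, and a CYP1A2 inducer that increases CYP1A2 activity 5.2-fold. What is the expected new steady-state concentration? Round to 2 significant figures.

29 μg/mL

CYP3A4: 0.2 × 0.28 = 0.056
CYP2B6: 0.16 × 3.8 = 0.608
CYP1A2: 0.34 × 5.2 = 1.768
Other: 0.3 (unchanged)
New clearance relative to baseline: 0.056 + 0.608 + 1.768 + 0.3 = 2.732.
New steady-state concentration = 79.5 / 2.732 = 29 μg/mL (concentration scales inversely with clearance).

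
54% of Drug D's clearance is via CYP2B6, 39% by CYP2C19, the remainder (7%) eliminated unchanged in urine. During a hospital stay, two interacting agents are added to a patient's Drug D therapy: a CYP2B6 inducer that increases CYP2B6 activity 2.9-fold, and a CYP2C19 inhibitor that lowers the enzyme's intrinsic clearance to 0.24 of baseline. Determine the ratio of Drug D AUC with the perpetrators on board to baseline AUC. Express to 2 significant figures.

The CYP2B6 pathway (54% of clearance) rises to 2.9× activity: 0.54 × 2.9 = 1.566.
The CYP2C19 pathway (39% of clearance) drops to 0.24× activity: 0.39 × 0.24 = 0.0936.
The remaining 7% of clearance is unaffected.
CL_new/CL_old = 1.566 + 0.0936 + 0.07 = 1.7296.
Net AUC ratio = 1 / 1.7296 = 0.58.

0.58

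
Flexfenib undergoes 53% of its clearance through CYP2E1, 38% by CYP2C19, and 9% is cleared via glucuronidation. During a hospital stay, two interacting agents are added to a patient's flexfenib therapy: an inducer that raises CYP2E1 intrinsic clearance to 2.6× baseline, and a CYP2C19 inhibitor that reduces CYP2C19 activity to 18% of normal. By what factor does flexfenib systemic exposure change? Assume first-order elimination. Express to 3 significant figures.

The CYP2E1 pathway (53% of clearance) increases to 2.6× activity: 0.53 × 2.6 = 1.378.
The CYP2C19 pathway (38% of clearance) drops to 0.18× activity: 0.38 × 0.18 = 0.0684.
Non-CYP routes (9%) are unchanged.
CL_new/CL_old = 1.378 + 0.0684 + 0.09 = 1.5364.
Net systemic exposure ratio = 1 / 1.5364 = 0.651.

0.651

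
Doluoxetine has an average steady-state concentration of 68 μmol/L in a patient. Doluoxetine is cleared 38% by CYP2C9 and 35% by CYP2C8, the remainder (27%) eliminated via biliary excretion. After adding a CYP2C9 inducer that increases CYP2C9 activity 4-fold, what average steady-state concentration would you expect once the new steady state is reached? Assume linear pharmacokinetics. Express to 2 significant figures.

32 μmol/L

The CYP2C9 pathway (38% of clearance) rises to 4× activity: 0.38 × 4 = 1.52.
CYP2C8 (35%) and the residual 27% are unaffected.
CL_new/CL_old = 1.52 + 0.35 + 0.27 = 2.14.
With dosing unchanged, average steady-state concentration scales as 1/CL: 68 / 2.14 = 32 μmol/L.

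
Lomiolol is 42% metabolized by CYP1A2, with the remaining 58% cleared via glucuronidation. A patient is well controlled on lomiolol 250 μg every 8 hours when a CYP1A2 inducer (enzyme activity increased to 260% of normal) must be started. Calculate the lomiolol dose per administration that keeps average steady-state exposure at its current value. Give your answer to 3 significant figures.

418 μg

CYP1A2: 0.42 × 2.6 = 1.092
Other: 0.58 (unchanged)
New clearance relative to baseline: 1.092 + 0.58 = 1.672.
To maintain the same steady-state level, dose must scale with clearance: new dose = 250 × 1.672 = 418 μg.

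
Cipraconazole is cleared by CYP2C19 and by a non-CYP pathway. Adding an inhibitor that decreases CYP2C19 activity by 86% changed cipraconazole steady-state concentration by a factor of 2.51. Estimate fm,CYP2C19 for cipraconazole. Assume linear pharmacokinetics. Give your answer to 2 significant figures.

Let x = fm,CYP2C19. Because steady-state concentration ∝ 1/CL, relative clearance fell to 1/2.51 = 0.3984.
Only the CYP2C19 route changed, so 0.3984 = x·0.14 + (1 − x), giving x = 0.70.

0.70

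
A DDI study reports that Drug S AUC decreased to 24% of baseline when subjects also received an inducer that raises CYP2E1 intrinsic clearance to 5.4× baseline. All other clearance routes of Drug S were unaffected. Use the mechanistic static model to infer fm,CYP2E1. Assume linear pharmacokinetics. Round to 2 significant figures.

CL'/CL = 1 / 0.240 = 4.167
5.4·fm + (1 − fm) = 4.167
fm = (4.167 − 1) / (5.4 − 1) = 0.72

0.72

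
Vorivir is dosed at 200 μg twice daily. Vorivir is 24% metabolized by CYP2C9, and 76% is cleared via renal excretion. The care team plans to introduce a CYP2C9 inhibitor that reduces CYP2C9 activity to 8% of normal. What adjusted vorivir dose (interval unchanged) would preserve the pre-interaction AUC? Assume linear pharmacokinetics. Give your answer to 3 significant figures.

The CYP2C9 pathway (24% of clearance) falls to 0.08× activity: 0.24 × 0.08 = 0.0192.
Non-CYP routes (76%) are unchanged.
CL_new/CL_old = 0.0192 + 0.76 = 0.7792.
Exposure is unchanged when dose changes in proportion to clearance. New dose = 200 μg × 0.7792 = 156 μg.

156 μg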